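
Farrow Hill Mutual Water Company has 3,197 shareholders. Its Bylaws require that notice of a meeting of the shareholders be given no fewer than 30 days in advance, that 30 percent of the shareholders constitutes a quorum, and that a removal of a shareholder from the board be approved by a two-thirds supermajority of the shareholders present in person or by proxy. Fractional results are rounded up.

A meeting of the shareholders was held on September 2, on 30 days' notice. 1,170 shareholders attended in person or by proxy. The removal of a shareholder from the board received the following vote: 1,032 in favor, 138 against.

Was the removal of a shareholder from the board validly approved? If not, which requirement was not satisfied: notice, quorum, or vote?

Notice: 30 days given; 30 required. Satisfied.
Quorum: 30% of 3,197 = 959.10, rounded up to 960; 1,170 present. Satisfied.
Vote: requires two-thirds of those present (1,170); 2/3 of 1170 = 780, so 780 needed; 1,032 in favor. Satisfied.

Valid — all requirements satisfied.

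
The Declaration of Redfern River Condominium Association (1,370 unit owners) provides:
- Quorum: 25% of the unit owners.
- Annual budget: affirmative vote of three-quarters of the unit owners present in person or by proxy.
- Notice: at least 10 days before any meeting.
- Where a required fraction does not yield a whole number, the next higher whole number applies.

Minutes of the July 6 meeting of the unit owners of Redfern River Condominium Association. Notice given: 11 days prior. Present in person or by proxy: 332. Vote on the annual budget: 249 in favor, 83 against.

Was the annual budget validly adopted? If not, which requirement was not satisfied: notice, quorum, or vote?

Notice: 11 days given; 10 required. Satisfied.
Quorum: 25% of 1,370 = 342.50, rounded up to 343; 332 present. Not satisfied.
Vote: requires three-fourths of those present (332); 3/4 of 332 = 249, so 249 needed; 249 in favor. Satisfied.

Invalid — quorum requirement not satisfied.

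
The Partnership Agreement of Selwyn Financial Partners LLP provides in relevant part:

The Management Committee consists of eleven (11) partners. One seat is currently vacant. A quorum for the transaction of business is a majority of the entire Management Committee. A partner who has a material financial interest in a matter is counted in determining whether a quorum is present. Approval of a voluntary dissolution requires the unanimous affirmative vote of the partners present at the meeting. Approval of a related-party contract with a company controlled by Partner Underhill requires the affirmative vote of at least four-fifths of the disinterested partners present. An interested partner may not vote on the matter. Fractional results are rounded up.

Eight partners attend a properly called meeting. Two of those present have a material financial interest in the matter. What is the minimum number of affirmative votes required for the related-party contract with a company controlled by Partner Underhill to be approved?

The related-party contract with a company controlled by Partner Underhill requires four-fifths of the disinterested partners present (8 − 2 = 6).
4/5 of 6 = 4.80, rounded up to 5.

5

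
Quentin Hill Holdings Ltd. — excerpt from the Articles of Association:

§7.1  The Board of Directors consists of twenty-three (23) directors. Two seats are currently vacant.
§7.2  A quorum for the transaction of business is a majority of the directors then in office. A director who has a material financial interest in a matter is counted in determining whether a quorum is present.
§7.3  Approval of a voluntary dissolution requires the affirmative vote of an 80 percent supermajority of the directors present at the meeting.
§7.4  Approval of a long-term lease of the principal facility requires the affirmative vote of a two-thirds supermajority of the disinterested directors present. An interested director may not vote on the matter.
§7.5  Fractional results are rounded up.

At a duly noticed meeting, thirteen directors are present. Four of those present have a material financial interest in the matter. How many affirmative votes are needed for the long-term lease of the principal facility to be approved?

6

The long-term lease of the principal facility requires two-thirds of the disinterested directors present (13 − 4 = 9).
2/3 of 9 = 6.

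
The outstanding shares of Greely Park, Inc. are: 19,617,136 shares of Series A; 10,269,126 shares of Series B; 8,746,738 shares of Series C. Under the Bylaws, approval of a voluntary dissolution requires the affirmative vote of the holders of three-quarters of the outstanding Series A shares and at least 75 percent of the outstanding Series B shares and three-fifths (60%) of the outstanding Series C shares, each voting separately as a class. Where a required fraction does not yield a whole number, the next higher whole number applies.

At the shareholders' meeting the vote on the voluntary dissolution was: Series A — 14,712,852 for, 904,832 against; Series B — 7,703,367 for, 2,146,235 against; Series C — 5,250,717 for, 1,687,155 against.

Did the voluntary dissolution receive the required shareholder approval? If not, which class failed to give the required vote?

Approved — every class gave the required vote.

Series A: 3/4 of 19617136 = 14712852; 14,712,852 required, 14,712,852 in favor — approved.
Series B: 3/4 of 10269126 = 7701844.50, rounded up to 7701845; 7,701,845 required, 7,703,367 in favor — approved.
Series C: 3/5 of 8746738 = 5248042.80, rounded up to 5248043; 5,248,043 required, 5,250,717 in favor — approved.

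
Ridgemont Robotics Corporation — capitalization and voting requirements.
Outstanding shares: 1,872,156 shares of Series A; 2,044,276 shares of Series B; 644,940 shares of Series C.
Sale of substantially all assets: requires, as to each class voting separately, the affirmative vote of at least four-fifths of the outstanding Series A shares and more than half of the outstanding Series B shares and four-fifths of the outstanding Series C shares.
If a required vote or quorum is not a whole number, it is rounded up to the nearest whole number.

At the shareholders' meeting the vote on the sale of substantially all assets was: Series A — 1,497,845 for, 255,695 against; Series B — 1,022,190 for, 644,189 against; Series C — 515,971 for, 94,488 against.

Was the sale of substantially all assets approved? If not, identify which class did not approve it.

Series A: 4/5 of 1872156 = 1497724.80, rounded up to 1497725; 1,497,725 required, 1,497,845 in favor — approved.
Series B: a majority of 2044276 is 1022139; 1,022,139 required, 1,022,190 in favor — approved.
Series C: 4/5 of 644940 = 515952; 515,952 required, 515,971 in favor — approved.

Approved — every class gave the required vote.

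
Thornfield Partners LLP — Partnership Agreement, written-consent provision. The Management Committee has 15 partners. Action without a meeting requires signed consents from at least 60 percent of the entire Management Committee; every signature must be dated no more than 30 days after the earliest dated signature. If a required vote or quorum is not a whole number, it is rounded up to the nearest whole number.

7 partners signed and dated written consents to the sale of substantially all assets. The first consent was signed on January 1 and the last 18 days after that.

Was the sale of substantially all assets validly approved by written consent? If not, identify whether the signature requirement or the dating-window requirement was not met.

Not effective — insufficient signatures.

Signatures required: at least 60 percent of 15 — 3/5 of 15 = 9, so 9 needed; 7 signed. Insufficient.
Dating window: the latest signature is 18 days after the earliest; the limit is 30 days. Within the window.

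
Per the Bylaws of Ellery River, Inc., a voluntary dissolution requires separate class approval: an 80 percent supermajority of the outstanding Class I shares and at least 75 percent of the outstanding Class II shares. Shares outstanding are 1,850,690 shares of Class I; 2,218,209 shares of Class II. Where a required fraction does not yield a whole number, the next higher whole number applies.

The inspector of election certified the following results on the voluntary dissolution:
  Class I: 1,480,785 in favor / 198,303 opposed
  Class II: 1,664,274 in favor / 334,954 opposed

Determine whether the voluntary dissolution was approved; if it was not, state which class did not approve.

Approved — every class gave the required vote.

Class I: 4/5 of 1850690 = 1480552; 1,480,552 required, 1,480,785 in favor — approved.
Class II: 3/4 of 2218209 = 1663656.75, rounded up to 1663657; 1,663,657 required, 1,664,274 in favor — approved.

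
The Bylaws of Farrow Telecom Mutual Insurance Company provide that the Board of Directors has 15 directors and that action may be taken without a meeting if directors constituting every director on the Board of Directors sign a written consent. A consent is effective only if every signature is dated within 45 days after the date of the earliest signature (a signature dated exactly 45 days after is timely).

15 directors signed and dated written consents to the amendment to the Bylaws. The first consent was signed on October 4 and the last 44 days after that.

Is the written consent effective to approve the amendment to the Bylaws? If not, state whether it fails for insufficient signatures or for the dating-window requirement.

Signatures required: all of 15 — unanimous means all 15, so 15 needed; 15 signed. Sufficient.
Dating window: the latest signature is 44 days after the earliest; the limit is 45 days. Within the window.

Effective — both the signature and dating-window requirements are satisfied.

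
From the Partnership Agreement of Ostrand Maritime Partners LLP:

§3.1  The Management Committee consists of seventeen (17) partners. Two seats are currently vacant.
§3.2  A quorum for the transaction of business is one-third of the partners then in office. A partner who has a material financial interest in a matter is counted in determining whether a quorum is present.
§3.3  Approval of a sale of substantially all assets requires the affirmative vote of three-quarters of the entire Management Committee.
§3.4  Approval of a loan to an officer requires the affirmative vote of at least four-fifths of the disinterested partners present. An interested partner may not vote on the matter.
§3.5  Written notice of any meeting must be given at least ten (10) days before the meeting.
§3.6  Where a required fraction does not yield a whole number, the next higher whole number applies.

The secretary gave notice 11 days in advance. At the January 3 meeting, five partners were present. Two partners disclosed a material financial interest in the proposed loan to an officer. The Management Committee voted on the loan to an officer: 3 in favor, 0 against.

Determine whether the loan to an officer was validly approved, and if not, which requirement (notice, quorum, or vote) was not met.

Valid — all requirements satisfied.

Notice: 11 days given; 10 required (11 ≥ 10). Satisfied.
Quorum: 5 present (interested partners count toward quorum); quorum is 5. Satisfied.
Vote: the loan to an officer requires four-fifths of the disinterested partners present (5 − 2 = 3). 4/5 of 3 = 2.40, rounded up to 3, so 3 affirmative votes are needed; 3 voted in favor. Satisfied.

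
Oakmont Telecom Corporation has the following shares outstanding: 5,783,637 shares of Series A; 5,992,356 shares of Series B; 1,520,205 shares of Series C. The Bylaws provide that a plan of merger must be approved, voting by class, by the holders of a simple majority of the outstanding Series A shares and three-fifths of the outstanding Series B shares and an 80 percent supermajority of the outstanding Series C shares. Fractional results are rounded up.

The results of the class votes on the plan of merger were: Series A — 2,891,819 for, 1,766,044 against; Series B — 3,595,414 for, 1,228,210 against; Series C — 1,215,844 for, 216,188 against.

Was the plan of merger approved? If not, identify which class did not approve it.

Not approved — the Series C shares did not give the required vote.

Series A: a majority of 5783637 is 2891819; 2,891,819 required, 2,891,819 in favor — approved.
Series B: 3/5 of 5992356 = 3595413.60, rounded up to 3595414; 3,595,414 required, 3,595,414 in favor — approved.
Series C: 4/5 of 1520205 = 1216164; 1,216,164 required, 1,215,844 in favor — not approved.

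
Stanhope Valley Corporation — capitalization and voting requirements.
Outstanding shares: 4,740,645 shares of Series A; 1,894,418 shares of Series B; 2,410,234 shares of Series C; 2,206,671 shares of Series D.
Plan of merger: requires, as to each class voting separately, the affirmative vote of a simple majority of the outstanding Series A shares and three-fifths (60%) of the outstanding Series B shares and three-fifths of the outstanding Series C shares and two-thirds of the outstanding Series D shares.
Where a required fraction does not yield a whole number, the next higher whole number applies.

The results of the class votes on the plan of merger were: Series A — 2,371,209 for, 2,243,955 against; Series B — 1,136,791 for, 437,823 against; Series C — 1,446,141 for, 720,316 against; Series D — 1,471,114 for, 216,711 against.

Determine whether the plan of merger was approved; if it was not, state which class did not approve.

Approved — every class gave the required vote.

Series A: a majority of 4740645 is 2370323; 2,370,323 required, 2,371,209 in favor — approved.
Series B: 3/5 of 1894418 = 1136650.80, rounded up to 1136651; 1,136,651 required, 1,136,791 in favor — approved.
Series C: 3/5 of 2410234 = 1446140.40, rounded up to 1446141; 1,446,141 required, 1,446,141 in favor — approved.
Series D: 2/3 of 2206671 = 1471114; 1,471,114 required, 1,471,114 in favor — approved.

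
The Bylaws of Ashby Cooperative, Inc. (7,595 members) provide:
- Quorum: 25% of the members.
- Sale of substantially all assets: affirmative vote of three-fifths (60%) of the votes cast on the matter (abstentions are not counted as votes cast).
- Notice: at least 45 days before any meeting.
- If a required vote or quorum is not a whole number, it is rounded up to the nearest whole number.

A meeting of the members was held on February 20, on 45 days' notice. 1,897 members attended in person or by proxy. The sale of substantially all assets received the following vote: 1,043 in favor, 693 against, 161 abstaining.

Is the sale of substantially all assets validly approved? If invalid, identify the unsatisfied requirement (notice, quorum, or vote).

Notice: 45 days given; 45 required. Satisfied.
Quorum: 25% of 7,595 = 1,898.75, rounded up to 1,899; 1,897 present. Not satisfied.
Vote: requires three-fifths of the votes cast (1,897 − 161 abstaining = 1,736); 3/5 of 1736 = 1041.60, rounded up to 1042, so 1,042 needed; 1,043 in favor. Satisfied.

Invalid — quorum requirement not satisfied.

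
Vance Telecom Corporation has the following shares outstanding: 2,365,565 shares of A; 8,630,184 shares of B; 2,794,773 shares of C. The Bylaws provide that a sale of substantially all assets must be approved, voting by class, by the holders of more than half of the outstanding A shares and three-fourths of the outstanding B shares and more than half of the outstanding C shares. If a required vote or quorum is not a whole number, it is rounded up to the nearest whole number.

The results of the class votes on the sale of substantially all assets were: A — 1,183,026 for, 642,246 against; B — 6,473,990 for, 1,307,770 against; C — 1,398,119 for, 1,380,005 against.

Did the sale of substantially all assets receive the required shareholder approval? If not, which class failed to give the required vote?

Approved — every class gave the required vote.

A: a majority of 2365565 is 1182783; 1,182,783 required, 1,183,026 in favor — approved.
B: 3/4 of 8630184 = 6472638; 6,472,638 required, 6,473,990 in favor — approved.
C: a majority of 2794773 is 1397387; 1,397,387 required, 1,398,119 in favor — approved.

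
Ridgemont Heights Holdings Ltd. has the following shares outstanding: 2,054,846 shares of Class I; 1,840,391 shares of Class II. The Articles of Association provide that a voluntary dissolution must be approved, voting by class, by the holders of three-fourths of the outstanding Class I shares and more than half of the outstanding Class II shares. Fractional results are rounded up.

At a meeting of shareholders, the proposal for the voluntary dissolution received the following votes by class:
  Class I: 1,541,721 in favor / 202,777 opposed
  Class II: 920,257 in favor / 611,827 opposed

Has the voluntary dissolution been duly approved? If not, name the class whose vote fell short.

Class I: 3/4 of 2054846 = 1541134.50, rounded up to 1541135; 1,541,135 required, 1,541,721 in favor — approved.
Class II: a majority of 1840391 is 920196; 920,196 required, 920,257 in favor — approved.

Approved — every class gave the required vote.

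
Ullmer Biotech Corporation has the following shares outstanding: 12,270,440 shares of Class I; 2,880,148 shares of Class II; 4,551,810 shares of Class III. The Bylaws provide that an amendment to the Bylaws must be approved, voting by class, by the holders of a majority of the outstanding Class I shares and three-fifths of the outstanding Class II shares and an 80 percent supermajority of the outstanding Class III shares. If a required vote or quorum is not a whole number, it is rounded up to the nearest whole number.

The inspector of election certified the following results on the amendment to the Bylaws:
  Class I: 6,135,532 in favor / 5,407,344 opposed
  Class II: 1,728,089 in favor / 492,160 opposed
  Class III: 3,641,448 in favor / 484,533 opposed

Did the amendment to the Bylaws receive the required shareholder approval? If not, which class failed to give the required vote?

Approved — every class gave the required vote.

Class I: a majority of 12270440 is 6135221; 6,135,221 required, 6,135,532 in favor — approved.
Class II: 3/5 of 2880148 = 1728088.80, rounded up to 1728089; 1,728,089 required, 1,728,089 in favor — approved.
Class III: 4/5 of 4551810 = 3641448; 3,641,448 required, 3,641,448 in favor — approved.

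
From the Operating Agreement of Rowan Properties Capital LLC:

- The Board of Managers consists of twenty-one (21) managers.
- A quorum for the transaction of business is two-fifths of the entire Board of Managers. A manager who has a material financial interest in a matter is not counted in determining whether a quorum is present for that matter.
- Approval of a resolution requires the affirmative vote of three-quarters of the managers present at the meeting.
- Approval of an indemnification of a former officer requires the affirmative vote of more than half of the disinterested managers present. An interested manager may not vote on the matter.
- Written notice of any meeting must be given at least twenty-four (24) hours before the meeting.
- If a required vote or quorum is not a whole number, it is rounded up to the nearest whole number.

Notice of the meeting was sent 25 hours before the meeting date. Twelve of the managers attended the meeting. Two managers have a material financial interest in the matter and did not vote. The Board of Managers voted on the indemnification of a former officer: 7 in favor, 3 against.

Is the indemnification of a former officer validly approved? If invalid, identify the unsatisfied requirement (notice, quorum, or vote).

Notice: 25 hours given; 24 required (25 ≥ 24). Satisfied.
Quorum: 12 present, but the 2 interested managers do not count, leaving 10. Quorum is 9. Satisfied.
Vote: the indemnification of a former officer requires a majority of the disinterested managers present (12 − 2 = 10). A majority of 10 is 6, so 6 affirmative votes are needed; 7 voted in favor. Satisfied.

Valid — all requirements satisfied.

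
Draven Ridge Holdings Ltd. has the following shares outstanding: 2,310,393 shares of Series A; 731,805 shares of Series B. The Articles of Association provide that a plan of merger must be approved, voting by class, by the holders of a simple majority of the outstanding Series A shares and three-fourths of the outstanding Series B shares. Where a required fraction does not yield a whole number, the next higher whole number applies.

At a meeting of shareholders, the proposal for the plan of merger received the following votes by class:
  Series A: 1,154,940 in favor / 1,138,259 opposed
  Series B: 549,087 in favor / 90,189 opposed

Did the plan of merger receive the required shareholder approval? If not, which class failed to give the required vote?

Series A: a majority of 2310393 is 1155197; 1,155,197 required, 1,154,940 in favor — not approved.
Series B: 3/4 of 731805 = 548853.75, rounded up to 548854; 548,854 required, 549,087 in favor — approved.

Not approved — the Series A shares did not give the required vote.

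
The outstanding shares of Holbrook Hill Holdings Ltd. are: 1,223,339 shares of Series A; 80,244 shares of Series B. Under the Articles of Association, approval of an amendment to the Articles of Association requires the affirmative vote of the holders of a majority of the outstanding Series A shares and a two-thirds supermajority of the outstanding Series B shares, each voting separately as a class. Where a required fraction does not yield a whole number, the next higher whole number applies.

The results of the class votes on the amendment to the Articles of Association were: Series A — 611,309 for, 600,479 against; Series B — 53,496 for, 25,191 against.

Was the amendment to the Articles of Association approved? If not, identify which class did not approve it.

Not approved — the Series A shares did not give the required vote.

Series A: a majority of 1223339 is 611670; 611,670 required, 611,309 in favor — not approved.
Series B: 2/3 of 80244 = 53496; 53,496 required, 53,496 in favor — approved.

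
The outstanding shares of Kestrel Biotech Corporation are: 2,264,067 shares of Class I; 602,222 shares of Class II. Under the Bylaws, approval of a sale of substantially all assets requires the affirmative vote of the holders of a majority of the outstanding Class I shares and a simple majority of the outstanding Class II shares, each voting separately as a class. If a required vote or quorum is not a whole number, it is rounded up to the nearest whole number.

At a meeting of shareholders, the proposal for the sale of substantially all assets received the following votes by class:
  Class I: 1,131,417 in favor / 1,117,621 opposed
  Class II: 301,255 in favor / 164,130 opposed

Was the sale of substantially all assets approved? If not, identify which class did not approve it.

Not approved — the Class I shares did not give the required vote.

Class I: a majority of 2264067 is 1132034; 1,132,034 required, 1,131,417 in favor — not approved.
Class II: a majority of 602222 is 301112; 301,112 required, 301,255 in favor — approved.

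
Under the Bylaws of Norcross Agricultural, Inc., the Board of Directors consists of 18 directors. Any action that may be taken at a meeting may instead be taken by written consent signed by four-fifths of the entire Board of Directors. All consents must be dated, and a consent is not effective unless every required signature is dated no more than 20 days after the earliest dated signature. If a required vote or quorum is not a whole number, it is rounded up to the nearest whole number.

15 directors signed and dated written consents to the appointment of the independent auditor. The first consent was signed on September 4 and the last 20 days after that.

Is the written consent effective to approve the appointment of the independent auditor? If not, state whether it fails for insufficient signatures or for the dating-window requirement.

Effective — both the signature and dating-window requirements are satisfied.

Signatures required: four-fifths of 18 — 4/5 of 18 = 14.40, rounded up to 15, so 15 needed; 15 signed. Sufficient.
Dating window: the latest signature is 20 days after the earliest; the limit is 20 days. Within the window.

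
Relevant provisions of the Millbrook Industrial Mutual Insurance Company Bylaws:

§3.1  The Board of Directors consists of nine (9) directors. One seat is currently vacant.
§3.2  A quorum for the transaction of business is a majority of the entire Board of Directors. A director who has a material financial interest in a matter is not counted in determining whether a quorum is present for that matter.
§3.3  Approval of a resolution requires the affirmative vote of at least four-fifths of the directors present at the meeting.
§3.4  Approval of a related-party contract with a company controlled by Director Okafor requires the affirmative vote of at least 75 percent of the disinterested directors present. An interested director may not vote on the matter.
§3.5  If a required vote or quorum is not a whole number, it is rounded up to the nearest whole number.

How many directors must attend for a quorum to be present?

5

A majority of 9 is 5.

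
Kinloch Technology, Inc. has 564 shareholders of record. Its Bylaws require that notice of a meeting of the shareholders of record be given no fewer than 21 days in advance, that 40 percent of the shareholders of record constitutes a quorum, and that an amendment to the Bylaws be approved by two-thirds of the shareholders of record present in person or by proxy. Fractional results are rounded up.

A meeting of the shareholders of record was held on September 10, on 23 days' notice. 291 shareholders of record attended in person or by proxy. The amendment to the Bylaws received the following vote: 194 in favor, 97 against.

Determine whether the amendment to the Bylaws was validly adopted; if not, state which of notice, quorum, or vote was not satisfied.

Notice: 23 days given; 21 required. Satisfied.
Quorum: 40% of 564 = 225.60, rounded up to 226; 291 present. Satisfied.
Vote: requires two-thirds of those present (291); 2/3 of 291 = 194, so 194 needed; 194 in favor. Satisfied.

Valid — all requirements satisfied.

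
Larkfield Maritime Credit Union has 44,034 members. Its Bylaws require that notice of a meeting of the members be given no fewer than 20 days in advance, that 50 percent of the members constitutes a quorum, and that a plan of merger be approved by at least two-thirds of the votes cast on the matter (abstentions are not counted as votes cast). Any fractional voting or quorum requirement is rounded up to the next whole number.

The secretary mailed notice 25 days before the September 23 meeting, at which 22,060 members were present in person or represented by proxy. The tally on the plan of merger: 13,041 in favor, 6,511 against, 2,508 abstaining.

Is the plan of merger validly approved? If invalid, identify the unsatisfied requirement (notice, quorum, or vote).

Valid — all requirements satisfied.

Notice: 25 days given; 20 required. Satisfied.
Quorum: 50% of 44,034 = 22,017; 22,060 present. Satisfied.
Vote: requires two-thirds of the votes cast (22,060 − 2,508 abstaining = 19,552); 2/3 of 19552 = 13034.67, rounded up to 13035, so 13,035 needed; 13,041 in favor. Satisfied.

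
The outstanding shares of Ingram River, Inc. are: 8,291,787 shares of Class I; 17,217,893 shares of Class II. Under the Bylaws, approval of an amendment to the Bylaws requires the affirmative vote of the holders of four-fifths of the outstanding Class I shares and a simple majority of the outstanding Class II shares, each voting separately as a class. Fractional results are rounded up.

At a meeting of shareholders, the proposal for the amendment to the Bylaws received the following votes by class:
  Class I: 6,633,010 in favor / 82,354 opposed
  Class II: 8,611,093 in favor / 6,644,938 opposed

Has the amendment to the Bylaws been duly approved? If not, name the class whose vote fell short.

Not approved — the Class I shares did not give the required vote.

Class I: 4/5 of 8291787 = 6633429.60, rounded up to 6633430; 6,633,430 required, 6,633,010 in favor — not approved.
Class II: a majority of 17217893 is 8608947; 8,608,947 required, 8,611,093 in favor — approved.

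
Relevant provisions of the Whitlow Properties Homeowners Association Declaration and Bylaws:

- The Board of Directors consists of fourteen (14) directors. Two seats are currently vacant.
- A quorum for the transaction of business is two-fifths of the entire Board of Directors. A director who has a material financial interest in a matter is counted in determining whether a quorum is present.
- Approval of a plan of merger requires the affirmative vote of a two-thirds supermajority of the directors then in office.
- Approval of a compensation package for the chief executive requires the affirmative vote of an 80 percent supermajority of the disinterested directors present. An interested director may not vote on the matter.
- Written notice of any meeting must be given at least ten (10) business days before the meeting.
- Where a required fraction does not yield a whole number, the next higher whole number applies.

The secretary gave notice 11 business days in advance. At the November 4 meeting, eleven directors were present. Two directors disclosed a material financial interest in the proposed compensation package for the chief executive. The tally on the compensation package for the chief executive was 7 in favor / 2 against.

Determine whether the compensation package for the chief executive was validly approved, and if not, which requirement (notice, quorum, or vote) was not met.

Notice: 11 business days given; 10 required (11 ≥ 10). Satisfied.
Quorum: 11 present (interested directors count toward quorum); quorum is 6. Satisfied.
Vote: the compensation package for the chief executive requires four-fifths of the disinterested directors present (11 − 2 = 9). 4/5 of 9 = 7.20, rounded up to 8, so 8 affirmative votes are needed; 7 voted in favor. Not satisfied.

Invalid — vote requirement not satisfied.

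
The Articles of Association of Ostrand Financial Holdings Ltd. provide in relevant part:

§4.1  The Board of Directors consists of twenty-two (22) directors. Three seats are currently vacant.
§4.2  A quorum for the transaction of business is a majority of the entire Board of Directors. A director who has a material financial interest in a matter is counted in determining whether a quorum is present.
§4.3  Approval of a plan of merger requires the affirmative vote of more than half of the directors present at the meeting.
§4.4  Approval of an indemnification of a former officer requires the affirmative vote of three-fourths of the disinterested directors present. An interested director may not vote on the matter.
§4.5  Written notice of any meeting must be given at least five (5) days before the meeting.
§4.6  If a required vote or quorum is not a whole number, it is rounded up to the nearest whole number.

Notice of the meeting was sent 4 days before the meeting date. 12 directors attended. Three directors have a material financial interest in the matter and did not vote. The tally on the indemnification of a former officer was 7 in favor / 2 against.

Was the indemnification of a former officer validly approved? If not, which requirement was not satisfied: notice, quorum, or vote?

Invalid — notice requirement not satisfied.

Notice: 4 days given; 5 required (4 < 5). Not satisfied.
Quorum: 12 present (interested directors count toward quorum); quorum is 12. Satisfied.
Vote: the indemnification of a former officer requires three-fourths of the disinterested directors present (12 − 3 = 9). 3/4 of 9 = 6.75, rounded up to 7, so 7 affirmative votes are needed; 7 voted in favor. Satisfied.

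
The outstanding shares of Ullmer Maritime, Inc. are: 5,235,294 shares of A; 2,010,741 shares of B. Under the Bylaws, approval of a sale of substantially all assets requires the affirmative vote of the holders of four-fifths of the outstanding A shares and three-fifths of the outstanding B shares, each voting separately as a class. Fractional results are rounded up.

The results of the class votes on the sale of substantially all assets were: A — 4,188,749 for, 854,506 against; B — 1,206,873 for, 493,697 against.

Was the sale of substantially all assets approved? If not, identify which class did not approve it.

A: 4/5 of 5235294 = 4188235.20, rounded up to 4188236; 4,188,236 required, 4,188,749 in favor — approved.
B: 3/5 of 2010741 = 1206444.60, rounded up to 1206445; 1,206,445 required, 1,206,873 in favor — approved.

Approved — every class gave the required vote.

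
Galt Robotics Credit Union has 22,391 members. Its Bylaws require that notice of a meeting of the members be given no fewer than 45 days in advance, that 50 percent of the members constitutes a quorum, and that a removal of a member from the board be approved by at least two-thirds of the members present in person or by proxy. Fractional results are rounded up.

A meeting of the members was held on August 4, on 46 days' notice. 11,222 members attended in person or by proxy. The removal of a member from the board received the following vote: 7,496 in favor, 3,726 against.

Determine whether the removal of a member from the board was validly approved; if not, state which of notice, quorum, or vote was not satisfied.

Notice: 46 days given; 45 required. Satisfied.
Quorum: 50% of 22,391 = 11,195.50, rounded up to 11,196; 11,222 present. Satisfied.
Vote: requires two-thirds of those present (11,222); 2/3 of 11222 = 7481.33, rounded up to 7482, so 7,482 needed; 7,496 in favor. Satisfied.

Valid — all requirements satisfied.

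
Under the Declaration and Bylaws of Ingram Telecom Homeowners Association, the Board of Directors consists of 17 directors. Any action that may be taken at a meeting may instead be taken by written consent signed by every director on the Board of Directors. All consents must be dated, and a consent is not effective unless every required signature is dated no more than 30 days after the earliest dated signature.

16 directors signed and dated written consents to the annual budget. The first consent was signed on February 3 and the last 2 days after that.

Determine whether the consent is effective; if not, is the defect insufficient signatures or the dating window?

Signatures required: the unanimous vote of 17 — unanimous means all 17, so 17 needed; 16 signed. Insufficient.
Dating window: the latest signature is 2 days after the earliest; the limit is 30 days. Within the window.

Not effective — insufficient signatures.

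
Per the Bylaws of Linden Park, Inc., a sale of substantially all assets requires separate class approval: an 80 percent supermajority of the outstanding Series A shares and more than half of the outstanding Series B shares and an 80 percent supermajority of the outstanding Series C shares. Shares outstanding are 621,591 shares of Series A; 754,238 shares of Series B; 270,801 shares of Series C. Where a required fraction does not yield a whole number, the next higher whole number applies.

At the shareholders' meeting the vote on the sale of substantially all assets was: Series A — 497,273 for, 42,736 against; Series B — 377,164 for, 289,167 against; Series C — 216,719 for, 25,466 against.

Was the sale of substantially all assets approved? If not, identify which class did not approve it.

Approved — every class gave the required vote.

Series A: 4/5 of 621591 = 497272.80, rounded up to 497273; 497,273 required, 497,273 in favor — approved.
Series B: a majority of 754238 is 377120; 377,120 required, 377,164 in favor — approved.
Series C: 4/5 of 270801 = 216640.80, rounded up to 216641; 216,641 required, 216,719 in favor — approved.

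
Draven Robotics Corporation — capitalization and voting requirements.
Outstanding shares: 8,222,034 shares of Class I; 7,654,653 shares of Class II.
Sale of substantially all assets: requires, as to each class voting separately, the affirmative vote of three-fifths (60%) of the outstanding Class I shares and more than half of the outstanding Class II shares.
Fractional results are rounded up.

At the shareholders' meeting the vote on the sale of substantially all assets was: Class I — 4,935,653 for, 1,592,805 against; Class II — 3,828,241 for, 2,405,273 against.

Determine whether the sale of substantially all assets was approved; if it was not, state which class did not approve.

Approved — every class gave the required vote.

Class I: 3/5 of 8222034 = 4933220.40, rounded up to 4933221; 4,933,221 required, 4,935,653 in favor — approved.
Class II: a majority of 7654653 is 3827327; 3,827,327 required, 3,828,241 in favor — approved.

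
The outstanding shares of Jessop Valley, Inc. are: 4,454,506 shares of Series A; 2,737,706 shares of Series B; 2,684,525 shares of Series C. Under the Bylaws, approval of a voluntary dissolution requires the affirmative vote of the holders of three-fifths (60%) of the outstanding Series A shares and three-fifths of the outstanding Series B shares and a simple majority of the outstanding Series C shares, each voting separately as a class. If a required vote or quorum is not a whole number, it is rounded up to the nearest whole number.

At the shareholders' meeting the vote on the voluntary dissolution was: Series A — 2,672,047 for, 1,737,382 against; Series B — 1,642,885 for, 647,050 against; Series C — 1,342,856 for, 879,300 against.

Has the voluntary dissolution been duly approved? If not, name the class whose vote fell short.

Not approved — the Series A shares did not give the required vote.

Series A: 3/5 of 4454506 = 2672703.60, rounded up to 2672704; 2,672,704 required, 2,672,047 in favor — not approved.
Series B: 3/5 of 2737706 = 1642623.60, rounded up to 1642624; 1,642,624 required, 1,642,885 in favor — approved.
Series C: a majority of 2684525 is 1342263; 1,342,263 required, 1,342,856 in favor — approved.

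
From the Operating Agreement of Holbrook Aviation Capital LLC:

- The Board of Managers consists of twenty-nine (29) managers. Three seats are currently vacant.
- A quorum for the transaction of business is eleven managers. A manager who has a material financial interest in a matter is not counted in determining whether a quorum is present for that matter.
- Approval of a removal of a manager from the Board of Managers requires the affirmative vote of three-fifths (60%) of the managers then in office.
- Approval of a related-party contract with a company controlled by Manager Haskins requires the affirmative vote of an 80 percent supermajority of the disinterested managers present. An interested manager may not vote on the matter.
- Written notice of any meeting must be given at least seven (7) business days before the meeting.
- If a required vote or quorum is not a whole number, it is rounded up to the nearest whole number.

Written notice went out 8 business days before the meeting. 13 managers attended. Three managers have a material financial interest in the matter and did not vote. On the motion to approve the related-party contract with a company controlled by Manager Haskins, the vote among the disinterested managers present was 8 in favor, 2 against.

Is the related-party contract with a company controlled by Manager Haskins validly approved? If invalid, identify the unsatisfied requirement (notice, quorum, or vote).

Invalid — quorum requirement not satisfied.

Notice: 8 business days given; 7 required (8 ≥ 7). Satisfied.
Quorum: 13 present, but the 3 interested managers do not count, leaving 10. Quorum is 11. Not satisfied.
Vote: the related-party contract with a company controlled by Manager Haskins requires four-fifths of the disinterested managers present (13 − 3 = 10). 4/5 of 10 = 8, so 8 affirmative votes are needed; 8 voted in favor. Satisfied. (Moot — without a quorum no business can be validly transacted.)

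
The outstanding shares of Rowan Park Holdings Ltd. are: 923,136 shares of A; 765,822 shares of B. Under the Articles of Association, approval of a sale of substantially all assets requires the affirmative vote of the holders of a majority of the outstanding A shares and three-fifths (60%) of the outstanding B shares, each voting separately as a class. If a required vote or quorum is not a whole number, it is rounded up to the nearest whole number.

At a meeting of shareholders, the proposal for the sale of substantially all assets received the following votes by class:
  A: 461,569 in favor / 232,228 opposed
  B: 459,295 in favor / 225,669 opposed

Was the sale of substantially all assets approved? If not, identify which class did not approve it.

Not approved — the B shares did not give the required vote.

A: a majority of 923136 is 461569; 461,569 required, 461,569 in favor — approved.
B: 3/5 of 765822 = 459493.20, rounded up to 459494; 459,494 required, 459,295 in favor — not approved.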